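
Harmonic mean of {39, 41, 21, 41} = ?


Sum of reciprocals = 1/39 + 1/41 + 1/21 + 1/41 = 0.122041
HM = 4/0.122041 = 32.7760

HM = 32.7760


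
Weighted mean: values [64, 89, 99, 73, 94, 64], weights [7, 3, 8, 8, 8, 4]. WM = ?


Numerator = 64*7 + 89*3 + 99*8 + 73*8 + 94*8 + 64*4 = 3099
Denominator = 7 + 3 + 8 + 8 + 8 + 4 = 38
WM = 3099/38 = 81.5526

WM = 81.5526


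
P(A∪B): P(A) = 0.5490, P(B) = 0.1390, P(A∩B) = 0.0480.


P(A∪B) = 0.5490 + 0.1390 - 0.0480
= 0.6880 - 0.0480
= 0.6400

P(A∪B) = 0.6400


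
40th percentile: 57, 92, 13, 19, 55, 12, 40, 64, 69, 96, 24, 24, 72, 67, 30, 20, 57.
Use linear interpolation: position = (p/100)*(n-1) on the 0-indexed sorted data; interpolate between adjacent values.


Sorted: 12, 13, 19, 20, 24, 24, 30, 40, 55, 57, 57, 64, 67, 69, 72, 92, 96
n = 17
Index = 40/100 * 16 = 6.4000
Lower = data[6] = 30, Upper = data[7] = 40
P40 = 30 + 0.4000*(10) = 34.0000

P40 = 34.0000


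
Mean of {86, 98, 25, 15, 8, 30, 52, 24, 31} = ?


Sum = 86 + 98 + 25 + 15 + 8 + 30 + 52 + 24 + 31 = 369
n = 9
Mean = 369/9 = 41.0000

Mean = 41.0000


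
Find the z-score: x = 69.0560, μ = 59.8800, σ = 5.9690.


z = (69.0560 - 59.8800)/5.9690
= 9.1760/5.9690
= 1.5373

z = 1.5373


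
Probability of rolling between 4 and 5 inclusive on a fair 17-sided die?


Favorable outcomes (4 ≤ roll ≤ 5): 2
Total outcomes = 17
P = 2/17 = 0.1176

P = 0.1176


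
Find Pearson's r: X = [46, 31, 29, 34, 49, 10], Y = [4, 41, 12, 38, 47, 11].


Mean X = 33.1667, Mean Y = 25.5000
SD X = 12.746459, SD Y = 16.899211
Cov = 72.250000
r = 72.250000/(12.746459*16.899211) = 0.3354

r = 0.3354


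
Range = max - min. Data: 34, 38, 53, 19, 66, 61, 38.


Max = 66, Min = 19
Range = 66 - 19 = 47

Range = 47


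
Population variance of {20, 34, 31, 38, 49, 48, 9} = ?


Mean = 32.7143
Squared deviations: 161.6531, 1.6531, 2.9388, 27.9388, 265.2245, 233.6531, 562.3673
Sum = 1255.4286
Variance = 1255.4286/7 = 179.3469

Variance = 179.3469


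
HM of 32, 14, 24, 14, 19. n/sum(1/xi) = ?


Sum of reciprocals = 1/32 + 1/14 + 1/24 + 1/14 + 1/19 = 0.268405
HM = 5/0.268405 = 18.6285

HM = 18.6285


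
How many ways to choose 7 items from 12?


C(12,7) = 12!/(7! × 5!)
= 479001600/(5040 × 120)
= 792

C(12,7) = 792


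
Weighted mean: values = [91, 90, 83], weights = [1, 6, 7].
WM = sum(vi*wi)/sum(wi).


Numerator = 91*1 + 90*6 + 83*7 = 1212
Denominator = 1 + 6 + 7 = 14
WM = 1212/14 = 86.5714

WM = 86.5714


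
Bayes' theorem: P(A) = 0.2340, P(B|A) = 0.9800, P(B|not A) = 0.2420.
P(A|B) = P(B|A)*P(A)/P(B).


P(B) = P(B|A)*P(A) + P(B|A')*P(A')
= 0.9800*0.2340 + 0.2420*0.7660
= 0.229320 + 0.185372 = 0.414692
P(A|B) = 0.229320/0.414692 = 0.5530

P(A|B) = 0.5530


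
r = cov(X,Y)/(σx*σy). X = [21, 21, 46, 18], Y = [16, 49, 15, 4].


Mean X = 26.5000, Mean Y = 21.0000
SD X = 11.324752, SD Y = 16.837458
Cov = -24.750000
r = -24.750000/(11.324752*16.837458) = -0.1298

r = -0.1298


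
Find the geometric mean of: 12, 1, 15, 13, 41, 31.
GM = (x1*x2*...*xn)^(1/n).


Product = 12 × 1 × 15 × 13 × 41 × 31 = 2974140
GM = 2974140^(1/6) = 11.9921

GM = 11.9921


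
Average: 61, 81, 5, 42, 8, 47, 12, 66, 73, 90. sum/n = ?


Sum = 61 + 81 + 5 + 42 + 8 + 47 + 12 + 66 + 73 + 90 = 485
n = 10
Mean = 485/10 = 48.5000

Mean = 48.5000


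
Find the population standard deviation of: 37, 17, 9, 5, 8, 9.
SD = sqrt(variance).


Mean = 14.1667
Variance = 117.4722
SD = sqrt(117.4722) = 10.8385

SD = 10.8385


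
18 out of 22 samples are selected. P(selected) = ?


P = 18/22 = 0.8182

P = 0.8182


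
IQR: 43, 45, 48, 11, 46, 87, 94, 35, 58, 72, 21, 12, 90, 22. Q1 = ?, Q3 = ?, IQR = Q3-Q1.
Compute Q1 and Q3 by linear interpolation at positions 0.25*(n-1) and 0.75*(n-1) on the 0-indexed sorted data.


Sorted: 11, 12, 21, 22, 35, 43, 45, 46, 48, 58, 72, 87, 90, 94
Q1 (25th %ile) = 25.2500
Q3 (75th %ile) = 68.5000
IQR = 68.5000 - 25.2500 = 43.2500

IQR = 43.2500


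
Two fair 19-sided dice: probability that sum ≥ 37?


Total outcomes = 19×19 = 361
Favorable (sum ≥ 37): 3
P = 3/361 = 0.0083

P = 0.0083


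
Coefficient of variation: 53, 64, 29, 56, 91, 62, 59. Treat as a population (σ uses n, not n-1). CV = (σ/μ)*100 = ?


Mean = 59.1429
SD = 16.9152
CV = (16.9152/59.1429)*100 = 28.6005%

CV = 28.6005%


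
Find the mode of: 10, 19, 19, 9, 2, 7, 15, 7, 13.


Frequencies: 2:1, 7:2, 9:1, 10:1, 13:1, 15:1, 19:2
Max frequency = 2
Mode = 7, 19

Mode = 7, 19


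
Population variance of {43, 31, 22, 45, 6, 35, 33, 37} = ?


Mean = 31.5000
Squared deviations: 132.2500, 0.2500, 90.2500, 182.2500, 650.2500, 12.2500, 2.2500, 30.2500
Sum = 1100.0000
Variance = 1100.0000/8 = 137.5000

Variance = 137.5000


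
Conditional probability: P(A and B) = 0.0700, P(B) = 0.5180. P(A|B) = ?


P(A|B) = 0.0700/0.5180 = 0.1351

P(A|B) = 0.1351


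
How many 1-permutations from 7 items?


P(7,1) = 7!/6!
= 5040/720
= 7

P(7,1) = 7


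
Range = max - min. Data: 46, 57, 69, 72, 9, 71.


Max = 72, Min = 9
Range = 72 - 9 = 63

Range = 63


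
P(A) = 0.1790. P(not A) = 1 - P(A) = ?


P(not A) = 1 - 0.1790 = 0.8210

P(not A) = 0.8210


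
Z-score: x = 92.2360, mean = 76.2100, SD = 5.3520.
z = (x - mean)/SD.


z = (92.2360 - 76.2100)/5.3520
= 16.0260/5.3520
= 2.9944

z = 2.9944


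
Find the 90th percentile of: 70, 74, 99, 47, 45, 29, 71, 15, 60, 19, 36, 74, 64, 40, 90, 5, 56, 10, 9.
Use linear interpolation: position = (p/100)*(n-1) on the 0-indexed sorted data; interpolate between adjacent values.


Sorted: 5, 9, 10, 15, 19, 29, 36, 40, 45, 47, 56, 60, 64, 70, 71, 74, 74, 90, 99
n = 19
Index = 90/100 * 18 = 16.2000
Lower = data[16] = 74, Upper = data[17] = 90
P90 = 74 + 0.2000*(16) = 77.2000

P90 = 77.2000


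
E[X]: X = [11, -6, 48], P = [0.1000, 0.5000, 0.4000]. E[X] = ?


E[X] = 11*0.1000 - 6*0.5000 + 48*0.4000
= 1.1000 - 3.0000 + 19.2000
= 17.3000

E[X] = 17.3000


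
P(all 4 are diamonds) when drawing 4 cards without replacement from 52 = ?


P(all diamonds) = (13/52) × (12/51) × (11/50) × (10/49)
= 0.0026

P = 0.0026


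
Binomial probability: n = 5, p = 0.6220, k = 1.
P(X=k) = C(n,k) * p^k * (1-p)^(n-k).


C(5,1) = 5
p^1 = 0.622000
(1-p)^4 = 0.020416
P = 5 * 0.622000 * 0.020416 = 0.0635

P(X=1) = 0.0635


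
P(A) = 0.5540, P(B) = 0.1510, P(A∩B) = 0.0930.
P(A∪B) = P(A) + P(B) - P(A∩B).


P(A∪B) = 0.5540 + 0.1510 - 0.0930
= 0.7050 - 0.0930
= 0.6120

P(A∪B) = 0.6120


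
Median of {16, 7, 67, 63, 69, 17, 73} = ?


Sorted: 7, 16, 17, 63, 67, 69, 73
n = 7 (odd)
Middle value = 63

Median = 63


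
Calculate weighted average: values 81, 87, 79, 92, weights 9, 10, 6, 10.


Numerator = 81*9 + 87*10 + 79*6 + 92*10 = 2993
Denominator = 9 + 10 + 6 + 10 = 35
WM = 2993/35 = 85.5143

WM = 85.5143


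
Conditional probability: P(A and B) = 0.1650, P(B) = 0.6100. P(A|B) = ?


P(A|B) = 0.1650/0.6100 = 0.2705

P(A|B) = 0.2705


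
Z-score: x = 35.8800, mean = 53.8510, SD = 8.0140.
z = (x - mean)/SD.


z = (35.8800 - 53.8510)/8.0140
= -17.9710/8.0140
= -2.2425

z = -2.2425


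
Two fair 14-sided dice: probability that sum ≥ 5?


Total outcomes = 14×14 = 196
Favorable (sum ≥ 5): 190
P = 190/196 = 0.9694

P = 0.9694


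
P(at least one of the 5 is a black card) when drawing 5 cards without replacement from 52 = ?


P(at least one) = 1 - P(none)
P(none) = (26/52) × (25/51) × (24/50) × (23/49) × (22/48) = 0.025310
P(at least one) = 1 - 0.025310 = 0.9747

P = 0.9747


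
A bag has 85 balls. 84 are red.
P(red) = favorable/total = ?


P = 84/85 = 0.9882

P = 0.9882


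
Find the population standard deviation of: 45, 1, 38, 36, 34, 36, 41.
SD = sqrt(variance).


Mean = 33.0000
Variance = 182.2857
SD = sqrt(182.2857) = 13.5013

SD = 13.5013


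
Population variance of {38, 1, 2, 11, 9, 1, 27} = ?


Mean = 12.7143
Squared deviations: 639.3673, 137.2245, 114.7959, 2.9388, 13.7959, 137.2245, 204.0816
Sum = 1249.4286
Variance = 1249.4286/7 = 178.4898

Variance = 178.4898


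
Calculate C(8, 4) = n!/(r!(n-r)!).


C(8,4) = 8!/(4! × 4!)
= 40320/(24 × 24)
= 70

C(8,4) = 70


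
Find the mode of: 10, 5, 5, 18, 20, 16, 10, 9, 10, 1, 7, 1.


Frequencies: 1:2, 5:2, 7:1, 9:1, 10:3, 16:1, 18:1, 20:1
Max frequency = 3
Mode = 10

Mode = 10


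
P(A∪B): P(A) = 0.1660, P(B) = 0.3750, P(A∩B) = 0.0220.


P(A∪B) = 0.1660 + 0.3750 - 0.0220
= 0.5410 - 0.0220
= 0.5190

P(A∪B) = 0.5190


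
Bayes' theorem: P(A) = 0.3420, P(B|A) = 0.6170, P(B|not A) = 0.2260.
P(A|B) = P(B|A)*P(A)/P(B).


P(B) = P(B|A)*P(A) + P(B|A')*P(A')
= 0.6170*0.3420 + 0.2260*0.6580
= 0.211014 + 0.148708 = 0.359722
P(A|B) = 0.211014/0.359722 = 0.5866

P(A|B) = 0.5866


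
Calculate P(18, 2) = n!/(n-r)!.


P(18,2) = 18!/16!
= 6402373705728000/20922789888000
= 306

P(18,2) = 306


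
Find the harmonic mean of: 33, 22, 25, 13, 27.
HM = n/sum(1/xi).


Sum of reciprocals = 1/33 + 1/22 + 1/25 + 1/13 + 1/27 = 0.229718
HM = 5/0.229718 = 21.7658

HM = 21.7658


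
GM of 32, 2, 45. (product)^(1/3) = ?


Product = 32 × 2 × 45 = 2880
GM = 2880^(1/3) = 14.2276

GM = 14.2276


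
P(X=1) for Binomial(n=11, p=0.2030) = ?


C(11,1) = 11
p^1 = 0.203000
(1-p)^10 = 0.103415
P = 11 * 0.203000 * 0.103415 = 0.2309

P(X=1) = 0.2309


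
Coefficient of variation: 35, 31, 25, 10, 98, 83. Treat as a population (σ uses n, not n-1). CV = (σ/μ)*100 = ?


Mean = 47.0000
SD = 32.0156
CV = (32.0156/47.0000)*100 = 68.1183%

CV = 68.1183%


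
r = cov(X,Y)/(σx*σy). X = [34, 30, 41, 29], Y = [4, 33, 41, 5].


Mean X = 33.5000, Mean Y = 20.7500
SD X = 4.716991, SD Y = 16.498106
Cov = 42.875000
r = 42.875000/(4.716991*16.498106) = 0.5509

r = 0.5509


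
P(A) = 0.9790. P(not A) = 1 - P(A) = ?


P(not A) = 1 - 0.9790 = 0.0210

P(not A) = 0.0210


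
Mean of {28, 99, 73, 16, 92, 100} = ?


Sum = 28 + 99 + 73 + 16 + 92 + 100 = 408
n = 6
Mean = 408/6 = 68.0000

Mean = 68.0000


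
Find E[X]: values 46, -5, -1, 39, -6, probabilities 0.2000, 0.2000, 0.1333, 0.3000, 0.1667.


E[X] = 46*0.2000 - 5*0.2000 - 1*0.1333 + 39*0.3000 - 6*0.1667
= 9.2000 - 1.0000 - 0.1333 + 11.7000 - 1.0002
= 18.7665

E[X] = 18.7665


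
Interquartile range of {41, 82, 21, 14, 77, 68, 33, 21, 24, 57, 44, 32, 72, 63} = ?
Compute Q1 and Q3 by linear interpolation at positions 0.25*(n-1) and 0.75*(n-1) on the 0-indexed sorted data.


Sorted: 14, 21, 21, 24, 32, 33, 41, 44, 57, 63, 68, 72, 77, 82
Q1 (25th %ile) = 26.0000
Q3 (75th %ile) = 66.7500
IQR = 66.7500 - 26.0000 = 40.7500

IQR = 40.7500


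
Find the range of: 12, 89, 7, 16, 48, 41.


Max = 89, Min = 7
Range = 89 - 7 = 82

Range = 82


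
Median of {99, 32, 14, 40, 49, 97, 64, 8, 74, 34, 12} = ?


Sorted: 8, 12, 14, 32, 34, 40, 49, 64, 74, 97, 99
n = 11 (odd)
Middle value = 40

Median = 40


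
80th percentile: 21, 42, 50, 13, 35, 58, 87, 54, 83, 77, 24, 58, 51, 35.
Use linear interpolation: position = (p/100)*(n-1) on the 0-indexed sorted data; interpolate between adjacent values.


Sorted: 13, 21, 24, 35, 35, 42, 50, 51, 54, 58, 58, 77, 83, 87
n = 14
Index = 80/100 * 13 = 10.4000
Lower = data[10] = 58, Upper = data[11] = 77
P80 = 58 + 0.4000*(19) = 65.6000

P80 = 65.6000


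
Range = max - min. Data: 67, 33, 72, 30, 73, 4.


Max = 73, Min = 4
Range = 73 - 4 = 69

Range = 69


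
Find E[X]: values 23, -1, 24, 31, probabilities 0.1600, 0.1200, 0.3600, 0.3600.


E[X] = 23*0.1600 - 1*0.1200 + 24*0.3600 + 31*0.3600
= 3.6800 - 0.1200 + 8.6400 + 11.1600
= 23.3600

E[X] = 23.3600


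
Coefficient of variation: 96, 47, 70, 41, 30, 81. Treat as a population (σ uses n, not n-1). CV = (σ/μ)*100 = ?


Mean = 60.8333
SD = 23.3196
CV = (23.3196/60.8333)*100 = 38.3337%

CV = 38.3337%


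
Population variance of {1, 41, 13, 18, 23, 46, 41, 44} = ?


Mean = 28.3750
Squared deviations: 749.3906, 159.3906, 236.3906, 107.6406, 28.8906, 310.6406, 159.3906, 244.1406
Sum = 1995.8750
Variance = 1995.8750/8 = 249.4844

Variance = 249.4844


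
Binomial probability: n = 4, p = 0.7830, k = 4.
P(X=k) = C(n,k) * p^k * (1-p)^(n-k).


C(4,4) = 1
p^4 = 0.375878
(1-p)^0 = 1.000000
P = 1 * 0.375878 * 1.000000 = 0.3759

P(X=4) = 0.3759


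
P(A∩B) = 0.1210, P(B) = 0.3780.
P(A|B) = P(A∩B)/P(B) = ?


P(A|B) = 0.1210/0.3780 = 0.3201

P(A|B) = 0.3201


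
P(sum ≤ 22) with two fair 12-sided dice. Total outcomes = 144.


Total outcomes = 12×12 = 144
Favorable (sum ≤ 22): 141
P = 141/144 = 0.9792

P = 0.9792


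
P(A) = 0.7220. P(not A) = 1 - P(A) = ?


P(not A) = 1 - 0.7220 = 0.2780

P(not A) = 0.2780


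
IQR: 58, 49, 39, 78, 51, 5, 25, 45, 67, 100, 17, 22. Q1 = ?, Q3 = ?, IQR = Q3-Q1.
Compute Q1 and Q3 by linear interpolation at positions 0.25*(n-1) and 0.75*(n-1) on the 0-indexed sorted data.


Sorted: 5, 17, 22, 25, 39, 45, 49, 51, 58, 67, 78, 100
Q1 (25th %ile) = 24.2500
Q3 (75th %ile) = 60.2500
IQR = 60.2500 - 24.2500 = 36.0000

IQR = 36.0000


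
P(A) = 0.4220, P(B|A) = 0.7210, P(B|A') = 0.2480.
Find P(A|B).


P(B) = P(B|A)*P(A) + P(B|A')*P(A')
= 0.7210*0.4220 + 0.2480*0.5780
= 0.304262 + 0.143344 = 0.447606
P(A|B) = 0.304262/0.447606 = 0.6798

P(A|B) = 0.6798


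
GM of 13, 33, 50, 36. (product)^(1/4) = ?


Product = 13 × 33 × 50 × 36 = 772200
GM = 772200^(1/4) = 29.6437

GM = 29.6437


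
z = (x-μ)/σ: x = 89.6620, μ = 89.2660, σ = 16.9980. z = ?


z = (89.6620 - 89.2660)/16.9980
= 0.3960/16.9980
= 0.0233

z = 0.0233


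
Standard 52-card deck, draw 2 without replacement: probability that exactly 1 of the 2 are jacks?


Hypergeometric: P(X=1) = C(4,1)·C(48,1) / C(52,2)
= 4 × 48 / 1326
= 192/1326 = 0.1448

P = 0.1448


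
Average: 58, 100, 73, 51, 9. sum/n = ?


Sum = 58 + 100 + 73 + 51 + 9 = 291
n = 5
Mean = 291/5 = 58.2000

Mean = 58.2000


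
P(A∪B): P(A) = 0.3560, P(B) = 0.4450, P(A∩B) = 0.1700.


P(A∪B) = 0.3560 + 0.4450 - 0.1700
= 0.8010 - 0.1700
= 0.6310

P(A∪B) = 0.6310


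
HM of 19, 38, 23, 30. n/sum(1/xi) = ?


Sum of reciprocals = 1/19 + 1/38 + 1/23 + 1/30 = 0.155759
HM = 4/0.155759 = 25.6807

HM = 25.6807


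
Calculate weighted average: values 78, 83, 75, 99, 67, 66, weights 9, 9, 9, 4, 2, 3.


Numerator = 78*9 + 83*9 + 75*9 + 99*4 + 67*2 + 66*3 = 2852
Denominator = 9 + 9 + 9 + 4 + 2 + 3 = 36
WM = 2852/36 = 79.2222

WM = 79.2222


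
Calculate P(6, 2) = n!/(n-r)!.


P(6,2) = 6!/4!
= 720/24
= 30

P(6,2) = 30


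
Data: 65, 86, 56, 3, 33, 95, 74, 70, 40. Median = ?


Sorted: 3, 33, 40, 56, 65, 70, 74, 86, 95
n = 9 (odd)
Middle value = 65

Median = 65


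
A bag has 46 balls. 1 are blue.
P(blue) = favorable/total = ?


P = 1/46 = 0.0217

P = 0.0217


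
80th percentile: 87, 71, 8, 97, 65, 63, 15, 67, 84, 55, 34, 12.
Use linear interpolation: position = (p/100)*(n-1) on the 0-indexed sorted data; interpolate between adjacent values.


Sorted: 8, 12, 15, 34, 55, 63, 65, 67, 71, 84, 87, 97
n = 12
Index = 80/100 * 11 = 8.8000
Lower = data[8] = 71, Upper = data[9] = 84
P80 = 71 + 0.8000*(13) = 81.4000

P80 = 81.4000


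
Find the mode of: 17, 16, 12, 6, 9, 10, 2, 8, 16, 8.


Frequencies: 2:1, 6:1, 8:2, 9:1, 10:1, 12:1, 16:2, 17:1
Max frequency = 2
Mode = 8, 16

Mode = 8, 16


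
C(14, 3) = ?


C(14,3) = 14!/(3! × 11!)
= 87178291200/(6 × 39916800)
= 364

C(14,3) = 364


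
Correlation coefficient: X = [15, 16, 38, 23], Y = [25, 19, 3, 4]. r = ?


Mean X = 23.0000, Mean Y = 12.7500
SD X = 9.192388, SD Y = 9.496710
Cov = -72.000000
r = -72.000000/(9.192388*9.496710) = -0.8248

r = -0.8248


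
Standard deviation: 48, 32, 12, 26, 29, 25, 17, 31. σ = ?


Mean = 27.5000
Variance = 101.7500
SD = sqrt(101.7500) = 10.0871

SD = 10.0871


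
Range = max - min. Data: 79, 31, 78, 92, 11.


Max = 92, Min = 11
Range = 92 - 11 = 81

Range = 81


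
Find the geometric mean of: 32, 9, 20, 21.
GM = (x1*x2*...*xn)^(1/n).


Product = 32 × 9 × 20 × 21 = 120960
GM = 120960^(1/4) = 18.6492

GM = 18.6492


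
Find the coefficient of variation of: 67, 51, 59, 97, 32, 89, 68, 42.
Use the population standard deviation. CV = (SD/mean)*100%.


Mean = 63.1250
SD = 20.7210
CV = (20.7210/63.1250)*100 = 32.8253%

CV = 32.8253%


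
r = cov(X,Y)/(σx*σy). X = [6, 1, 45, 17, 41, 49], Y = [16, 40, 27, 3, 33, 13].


Mean X = 26.5000, Mean Y = 22.0000
SD X = 19.233218, SD Y = 12.569805
Cov = -17.666667
r = -17.666667/(19.233218*12.569805) = -0.0731

r = -0.0731


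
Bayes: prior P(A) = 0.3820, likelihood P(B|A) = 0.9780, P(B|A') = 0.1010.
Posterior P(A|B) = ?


P(B) = P(B|A)*P(A) + P(B|A')*P(A')
= 0.9780*0.3820 + 0.1010*0.6180
= 0.373596 + 0.062418 = 0.436014
P(A|B) = 0.373596/0.436014 = 0.8568

P(A|B) = 0.8568


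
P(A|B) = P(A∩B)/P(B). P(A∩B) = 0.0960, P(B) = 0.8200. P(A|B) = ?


P(A|B) = 0.0960/0.8200 = 0.1171

P(A|B) = 0.1171


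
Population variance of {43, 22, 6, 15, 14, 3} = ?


Mean = 17.1667
Squared deviations: 667.3611, 23.3611, 124.6944, 4.6944, 10.0278, 200.6944
Sum = 1030.8333
Variance = 1030.8333/6 = 171.8056

Variance = 171.8056


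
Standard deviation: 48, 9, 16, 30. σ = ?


Mean = 25.7500
Variance = 222.1875
SD = sqrt(222.1875) = 14.9060

SD = 14.9060


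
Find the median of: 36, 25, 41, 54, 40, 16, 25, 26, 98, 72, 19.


Sorted: 16, 19, 25, 25, 26, 36, 40, 41, 54, 72, 98
n = 11 (odd)
Middle value = 36

Median = 36


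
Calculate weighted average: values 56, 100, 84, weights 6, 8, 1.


Numerator = 56*6 + 100*8 + 84*1 = 1220
Denominator = 6 + 8 + 1 = 15
WM = 1220/15 = 81.3333

WM = 81.3333


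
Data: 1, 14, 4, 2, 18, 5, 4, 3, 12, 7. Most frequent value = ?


Frequencies: 1:1, 2:1, 3:1, 4:2, 5:1, 7:1, 12:1, 14:1, 18:1
Max frequency = 2
Mode = 4

Mode = 4


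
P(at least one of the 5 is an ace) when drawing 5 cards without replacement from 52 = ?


P(at least one) = 1 - P(none)
P(none) = (48/52) × (47/51) × (46/50) × (45/49) × (44/48) = 0.658842
P(at least one) = 1 - 0.658842 = 0.3412

P = 0.3412


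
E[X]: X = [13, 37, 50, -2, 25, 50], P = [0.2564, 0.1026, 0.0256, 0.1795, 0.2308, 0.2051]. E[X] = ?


E[X] = 13*0.2564 + 37*0.1026 + 50*0.0256 - 2*0.1795 + 25*0.2308 + 50*0.2051
= 3.3332 + 3.7962 + 1.2800 - 0.3590 + 5.7700 + 10.2550
= 24.0754

E[X] = 24.0754


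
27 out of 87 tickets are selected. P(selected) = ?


P = 27/87 = 0.3103

P = 0.3103


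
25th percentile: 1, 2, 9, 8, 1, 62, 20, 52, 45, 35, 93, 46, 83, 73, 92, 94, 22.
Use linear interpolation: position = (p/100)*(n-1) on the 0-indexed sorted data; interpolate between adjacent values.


Sorted: 1, 1, 2, 8, 9, 20, 22, 35, 45, 46, 52, 62, 73, 83, 92, 93, 94
n = 17
Index = 25/100 * 16 = 4.0000
Lower = data[4] = 9, Upper = data[5] = 20
P25 = 9 + 0*(11) = 9.0000

P25 = 9.0000


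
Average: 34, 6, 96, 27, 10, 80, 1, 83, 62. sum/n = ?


Sum = 34 + 6 + 96 + 27 + 10 + 80 + 1 + 83 + 62 = 399
n = 9
Mean = 399/9 = 44.3333

Mean = 44.3333


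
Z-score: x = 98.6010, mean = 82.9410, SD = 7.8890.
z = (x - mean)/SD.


z = (98.6010 - 82.9410)/7.8890
= 15.6600/7.8890
= 1.9850

z = 1.9850


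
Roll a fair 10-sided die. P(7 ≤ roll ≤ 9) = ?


Favorable outcomes (7 ≤ roll ≤ 9): 3
Total outcomes = 10
P = 3/10 = 0.3000

P = 0.3000


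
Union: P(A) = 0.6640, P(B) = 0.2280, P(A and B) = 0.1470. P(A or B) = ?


P(A∪B) = 0.6640 + 0.2280 - 0.1470
= 0.8920 - 0.1470
= 0.7450

P(A∪B) = 0.7450


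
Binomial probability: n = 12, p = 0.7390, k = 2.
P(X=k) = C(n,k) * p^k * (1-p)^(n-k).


C(12,2) = 66
p^2 = 0.546121
(1-p)^10 = 1.466915e-06
P = 66 * 0.546121 * 1.466915e-06 = 5.2873e-05

P(X=2) = 5.2873e-05


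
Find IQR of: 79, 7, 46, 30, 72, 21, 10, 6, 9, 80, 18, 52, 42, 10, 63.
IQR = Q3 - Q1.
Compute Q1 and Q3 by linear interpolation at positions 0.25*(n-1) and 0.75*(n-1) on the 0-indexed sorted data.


Sorted: 6, 7, 9, 10, 10, 18, 21, 30, 42, 46, 52, 63, 72, 79, 80
Q1 (25th %ile) = 10.0000
Q3 (75th %ile) = 57.5000
IQR = 57.5000 - 10.0000 = 47.5000

IQR = 47.5000


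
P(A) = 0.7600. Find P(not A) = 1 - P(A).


P(not A) = 1 - 0.7600 = 0.2400

P(not A) = 0.2400


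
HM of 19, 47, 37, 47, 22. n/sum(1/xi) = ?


Sum of reciprocals = 1/19 + 1/47 + 1/37 + 1/47 + 1/22 = 0.167666
HM = 5/0.167666 = 29.8211

HM = 29.8211


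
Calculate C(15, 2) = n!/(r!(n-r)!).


C(15,2) = 15!/(2! × 13!)
= 1307674368000/(2 × 6227020800)
= 105

C(15,2) = 105


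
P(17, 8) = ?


P(17,8) = 17!/9!
= 355687428096000/362880
= 980179200

P(17,8) = 980179200


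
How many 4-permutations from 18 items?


P(18,4) = 18!/14!
= 6402373705728000/87178291200
= 73440

P(18,4) = 73440


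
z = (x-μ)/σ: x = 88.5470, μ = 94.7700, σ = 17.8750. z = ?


z = (88.5470 - 94.7700)/17.8750
= -6.2230/17.8750
= -0.3481

z = -0.3481


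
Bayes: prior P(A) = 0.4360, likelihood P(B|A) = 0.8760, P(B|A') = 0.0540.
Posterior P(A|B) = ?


P(B) = P(B|A)*P(A) + P(B|A')*P(A')
= 0.8760*0.4360 + 0.0540*0.5640
= 0.381936 + 0.030456 = 0.412392
P(A|B) = 0.381936/0.412392 = 0.9261

P(A|B) = 0.9261


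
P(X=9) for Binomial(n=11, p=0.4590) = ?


C(11,9) = 55
p^9 = 0.000904
(1-p)^2 = 0.292681
P = 55 * 0.000904 * 0.292681 = 0.0146

P(X=9) = 0.0146


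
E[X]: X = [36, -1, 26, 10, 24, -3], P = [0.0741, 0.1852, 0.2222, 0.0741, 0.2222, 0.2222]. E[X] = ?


E[X] = 36*0.0741 - 1*0.1852 + 26*0.2222 + 10*0.0741 + 24*0.2222 - 3*0.2222
= 2.6676 - 0.1852 + 5.7772 + 0.7410 + 5.3328 - 0.6666
= 13.6668

E[X] = 13.6668


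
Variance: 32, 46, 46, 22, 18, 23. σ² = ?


Mean = 31.1667
Squared deviations: 0.6944, 220.0278, 220.0278, 84.0278, 173.3611, 66.6944
Sum = 764.8333
Variance = 764.8333/6 = 127.4722

Variance = 127.4722


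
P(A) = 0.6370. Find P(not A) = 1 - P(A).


P(not A) = 1 - 0.6370 = 0.3630

P(not A) = 0.3630


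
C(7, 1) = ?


C(7,1) = 7!/(1! × 6!)
= 5040/(1 × 720)
= 7

C(7,1) = 7


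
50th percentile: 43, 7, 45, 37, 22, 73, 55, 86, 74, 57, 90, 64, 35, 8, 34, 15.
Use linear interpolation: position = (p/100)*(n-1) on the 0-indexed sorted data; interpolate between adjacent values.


Sorted: 7, 8, 15, 22, 34, 35, 37, 43, 45, 55, 57, 64, 73, 74, 86, 90
n = 16
Index = 50/100 * 15 = 7.5000
Lower = data[7] = 43, Upper = data[8] = 45
P50 = 43 + 0.5000*(2) = 44.0000

P50 = 44.0000


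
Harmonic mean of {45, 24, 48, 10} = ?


Sum of reciprocals = 1/45 + 1/24 + 1/48 + 1/10 = 0.184722
HM = 4/0.184722 = 21.6541

HM = 21.6541


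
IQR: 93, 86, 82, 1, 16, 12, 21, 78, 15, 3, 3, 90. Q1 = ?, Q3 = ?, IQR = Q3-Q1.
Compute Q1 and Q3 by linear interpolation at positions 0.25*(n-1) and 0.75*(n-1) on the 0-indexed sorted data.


Sorted: 1, 3, 3, 12, 15, 16, 21, 78, 82, 86, 90, 93
Q1 (25th %ile) = 9.7500
Q3 (75th %ile) = 83.0000
IQR = 83.0000 - 9.7500 = 73.2500

IQR = 73.2500


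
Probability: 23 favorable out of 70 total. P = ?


P = 23/70 = 0.3286

P = 0.3286


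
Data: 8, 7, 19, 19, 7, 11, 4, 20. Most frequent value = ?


Frequencies: 4:1, 7:2, 8:1, 11:1, 19:2, 20:1
Max frequency = 2
Mode = 7, 19

Mode = 7, 19


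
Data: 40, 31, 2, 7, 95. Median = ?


Sorted: 2, 7, 31, 40, 95
n = 5 (odd)
Middle value = 31

Median = 31


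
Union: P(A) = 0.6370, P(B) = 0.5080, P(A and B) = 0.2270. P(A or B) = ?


P(A∪B) = 0.6370 + 0.5080 - 0.2270
= 1.1450 - 0.2270
= 0.9180

P(A∪B) = 0.9180


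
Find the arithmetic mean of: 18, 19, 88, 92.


Sum = 18 + 19 + 88 + 92 = 217
n = 4
Mean = 217/4 = 54.2500

Mean = 54.2500


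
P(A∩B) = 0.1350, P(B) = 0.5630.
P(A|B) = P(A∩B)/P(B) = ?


P(A|B) = 0.1350/0.5630 = 0.2398

P(A|B) = 0.2398


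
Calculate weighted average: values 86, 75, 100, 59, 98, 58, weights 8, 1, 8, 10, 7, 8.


Numerator = 86*8 + 75*1 + 100*8 + 59*10 + 98*7 + 58*8 = 3303
Denominator = 8 + 1 + 8 + 10 + 7 + 8 = 42
WM = 3303/42 = 78.6429

WM = 78.6429


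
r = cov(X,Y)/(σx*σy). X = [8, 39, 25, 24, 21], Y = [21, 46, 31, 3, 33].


Mean X = 23.4000, Mean Y = 26.8000
SD X = 9.891410, SD Y = 14.316424
Cov = 73.280000
r = 73.280000/(9.891410*14.316424) = 0.5175

r = 0.5175


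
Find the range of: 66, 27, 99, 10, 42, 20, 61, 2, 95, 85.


Max = 99, Min = 2
Range = 99 - 2 = 97

Range = 97


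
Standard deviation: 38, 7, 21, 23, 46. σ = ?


Mean = 27.0000
Variance = 186.8000
SD = sqrt(186.8000) = 13.6675

SD = 13.6675


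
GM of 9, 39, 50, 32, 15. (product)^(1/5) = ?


Product = 9 × 39 × 50 × 32 × 15 = 8424000
GM = 8424000^(1/5) = 24.2719

GM = 24.2719


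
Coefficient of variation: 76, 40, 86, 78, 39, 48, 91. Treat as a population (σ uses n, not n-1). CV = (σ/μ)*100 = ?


Mean = 65.4286
SD = 20.6872
CV = (20.6872/65.4286)*100 = 31.6180%

CV = 31.6180%


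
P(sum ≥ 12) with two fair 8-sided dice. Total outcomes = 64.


Total outcomes = 8×8 = 64
Favorable (sum ≥ 12): 15
P = 15/64 = 0.2344

P = 0.2344


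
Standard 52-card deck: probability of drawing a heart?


13 hearts in 52 cards
P = 13/52 = 0.2500

P = 0.2500


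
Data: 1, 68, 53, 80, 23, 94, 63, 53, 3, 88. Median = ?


Sorted: 1, 3, 23, 53, 53, 63, 68, 80, 88, 94
n = 10 (even)
Middle values: 53 and 63
Median = (53+63)/2 = 58.0000

Median = 58.0000


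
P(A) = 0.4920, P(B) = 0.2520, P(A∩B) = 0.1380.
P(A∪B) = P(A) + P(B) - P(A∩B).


P(A∪B) = 0.4920 + 0.2520 - 0.1380
= 0.7440 - 0.1380
= 0.6060

P(A∪B) = 0.6060


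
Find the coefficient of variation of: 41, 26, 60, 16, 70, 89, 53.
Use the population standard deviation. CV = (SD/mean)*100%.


Mean = 50.7143
SD = 23.4199
CV = (23.4199/50.7143)*100 = 46.1800%

CV = 46.1800%


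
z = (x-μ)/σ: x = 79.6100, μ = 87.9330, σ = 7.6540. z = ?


z = (79.6100 - 87.9330)/7.6540
= -8.3230/7.6540
= -1.0874

z = -1.0874


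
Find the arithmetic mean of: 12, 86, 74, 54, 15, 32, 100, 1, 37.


Sum = 12 + 86 + 74 + 54 + 15 + 32 + 100 + 1 + 37 = 411
n = 9
Mean = 411/9 = 45.6667

Mean = 45.6667


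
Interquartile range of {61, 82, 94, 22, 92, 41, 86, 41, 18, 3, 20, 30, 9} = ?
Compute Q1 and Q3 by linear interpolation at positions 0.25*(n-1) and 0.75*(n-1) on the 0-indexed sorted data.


Sorted: 3, 9, 18, 20, 22, 30, 41, 41, 61, 82, 86, 92, 94
Q1 (25th %ile) = 20.0000
Q3 (75th %ile) = 82.0000
IQR = 82.0000 - 20.0000 = 62.0000

IQR = 62.0000


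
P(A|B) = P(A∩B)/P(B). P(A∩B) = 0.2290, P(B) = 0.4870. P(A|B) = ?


P(A|B) = 0.2290/0.4870 = 0.4702

P(A|B) = 0.4702


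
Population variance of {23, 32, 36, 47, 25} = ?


Mean = 32.6000
Squared deviations: 92.1600, 0.3600, 11.5600, 207.3600, 57.7600
Sum = 369.2000
Variance = 369.2000/5 = 73.8400

Variance = 73.8400


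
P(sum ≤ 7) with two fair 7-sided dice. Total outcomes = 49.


Total outcomes = 7×7 = 49
Favorable (sum ≤ 7): 21
P = 21/49 = 0.4286

P = 0.4286


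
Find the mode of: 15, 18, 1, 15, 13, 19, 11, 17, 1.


Frequencies: 1:2, 11:1, 13:1, 15:2, 17:1, 18:1, 19:1
Max frequency = 2
Mode = 1, 15

Mode = 1, 15


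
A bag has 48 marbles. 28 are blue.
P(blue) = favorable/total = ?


P = 28/48 = 0.5833

P = 0.5833


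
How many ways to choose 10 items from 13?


C(13,10) = 13!/(10! × 3!)
= 6227020800/(3628800 × 6)
= 286

C(13,10) = 286


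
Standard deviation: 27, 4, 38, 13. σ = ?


Mean = 20.5000
Variance = 169.2500
SD = sqrt(169.2500) = 13.0096

SD = 13.0096


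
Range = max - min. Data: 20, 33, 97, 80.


Max = 97, Min = 20
Range = 97 - 20 = 77

Range = 77


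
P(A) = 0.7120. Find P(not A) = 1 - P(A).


P(not A) = 1 - 0.7120 = 0.2880

P(not A) = 0.2880


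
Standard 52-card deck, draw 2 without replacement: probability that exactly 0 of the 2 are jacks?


Hypergeometric: P(X=0) = C(4,0)·C(48,2) / C(52,2)
= 1 × 1128 / 1326
= 1128/1326 = 0.8507

P = 0.8507


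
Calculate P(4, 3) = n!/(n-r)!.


P(4,3) = 4!/1!
= 24/1
= 24

P(4,3) = 24


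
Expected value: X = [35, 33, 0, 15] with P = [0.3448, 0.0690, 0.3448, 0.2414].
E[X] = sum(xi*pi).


E[X] = 35*0.3448 + 33*0.0690 + 0*0.3448 + 15*0.2414
= 12.0680 + 2.2770 + 0 + 3.6210
= 17.9660

E[X] = 17.9660


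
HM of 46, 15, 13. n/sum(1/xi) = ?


Sum of reciprocals = 1/46 + 1/15 + 1/13 = 0.165329
HM = 3/0.165329 = 18.1457

HM = 18.1457


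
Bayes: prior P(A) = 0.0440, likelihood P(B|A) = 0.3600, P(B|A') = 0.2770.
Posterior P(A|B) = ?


P(B) = P(B|A)*P(A) + P(B|A')*P(A')
= 0.3600*0.0440 + 0.2770*0.9560
= 0.015840 + 0.264812 = 0.280652
P(A|B) = 0.015840/0.280652 = 0.0564

P(A|B) = 0.0564


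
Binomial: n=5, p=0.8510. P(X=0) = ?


C(5,0) = 1
p^0 = 1.000000
(1-p)^5 = 7.343978e-05
P = 1 * 1.000000 * 7.343978e-05 = 7.3440e-05

P(X=0) = 7.3440e-05


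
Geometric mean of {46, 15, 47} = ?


Product = 46 × 15 × 47 = 32430
GM = 32430^(1/3) = 31.8896

GM = 31.8896


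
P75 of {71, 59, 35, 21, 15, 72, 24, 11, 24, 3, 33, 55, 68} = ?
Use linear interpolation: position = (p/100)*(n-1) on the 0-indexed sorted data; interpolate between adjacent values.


Sorted: 3, 11, 15, 21, 24, 24, 33, 35, 55, 59, 68, 71, 72
n = 13
Index = 75/100 * 12 = 9.0000
Lower = data[9] = 59, Upper = data[10] = 68
P75 = 59 + 0*(9) = 59.0000

P75 = 59.0000


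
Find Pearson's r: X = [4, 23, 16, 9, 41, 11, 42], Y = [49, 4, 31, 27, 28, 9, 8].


Mean X = 20.8571, Mean Y = 22.2857
SD X = 14.156559, SD Y = 14.925666
Cov = -91.959184
r = -91.959184/(14.156559*14.925666) = -0.4352

r = -0.4352


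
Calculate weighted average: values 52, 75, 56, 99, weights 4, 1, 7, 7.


Numerator = 52*4 + 75*1 + 56*7 + 99*7 = 1368
Denominator = 4 + 1 + 7 + 7 = 19
WM = 1368/19 = 72.0000

WM = 72.0000


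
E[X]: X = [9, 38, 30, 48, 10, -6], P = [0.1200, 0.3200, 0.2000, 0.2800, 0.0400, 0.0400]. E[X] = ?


E[X] = 9*0.1200 + 38*0.3200 + 30*0.2000 + 48*0.2800 + 10*0.0400 - 6*0.0400
= 1.0800 + 12.1600 + 6.0000 + 13.4400 + 0.4000 - 0.2400
= 32.8400

E[X] = 32.8400


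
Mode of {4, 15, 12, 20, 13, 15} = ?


Frequencies: 4:1, 12:1, 13:1, 15:2, 20:1
Max frequency = 2
Mode = 15

Mode = 15


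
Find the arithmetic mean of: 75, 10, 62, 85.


Sum = 75 + 10 + 62 + 85 = 232
n = 4
Mean = 232/4 = 58.0000

Mean = 58.0000


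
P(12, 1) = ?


P(12,1) = 12!/11!
= 479001600/39916800
= 12

P(12,1) = 12


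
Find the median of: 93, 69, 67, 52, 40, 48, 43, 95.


Sorted: 40, 43, 48, 52, 67, 69, 93, 95
n = 8 (even)
Middle values: 52 and 67
Median = (52+67)/2 = 59.5000

Median = 59.5000


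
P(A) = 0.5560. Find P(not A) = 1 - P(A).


P(not A) = 1 - 0.5560 = 0.4440

P(not A) = 0.4440


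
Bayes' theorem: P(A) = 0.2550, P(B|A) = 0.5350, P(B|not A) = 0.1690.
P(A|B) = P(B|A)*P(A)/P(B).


P(B) = P(B|A)*P(A) + P(B|A')*P(A')
= 0.5350*0.2550 + 0.1690*0.7450
= 0.136425 + 0.125905 = 0.262330
P(A|B) = 0.136425/0.262330 = 0.5201

P(A|B) = 0.5201


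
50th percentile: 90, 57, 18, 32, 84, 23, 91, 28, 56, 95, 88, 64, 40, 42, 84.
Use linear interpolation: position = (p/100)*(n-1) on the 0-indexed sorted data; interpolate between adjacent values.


Sorted: 18, 23, 28, 32, 40, 42, 56, 57, 64, 84, 84, 88, 90, 91, 95
n = 15
Index = 50/100 * 14 = 7.0000
Lower = data[7] = 57, Upper = data[8] = 64
P50 = 57 + 0*(7) = 57.0000

P50 = 57.0000


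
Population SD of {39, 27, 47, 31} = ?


Mean = 36.0000
Variance = 59.0000
SD = sqrt(59.0000) = 7.6811

SD = 7.6811


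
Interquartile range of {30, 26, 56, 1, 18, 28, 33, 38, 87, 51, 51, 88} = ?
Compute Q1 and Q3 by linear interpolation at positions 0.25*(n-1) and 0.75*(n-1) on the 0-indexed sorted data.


Sorted: 1, 18, 26, 28, 30, 33, 38, 51, 51, 56, 87, 88
Q1 (25th %ile) = 27.5000
Q3 (75th %ile) = 52.2500
IQR = 52.2500 - 27.5000 = 24.7500

IQR = 24.7500


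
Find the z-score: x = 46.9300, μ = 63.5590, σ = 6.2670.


z = (46.9300 - 63.5590)/6.2670
= -16.6290/6.2670
= -2.6534

z = -2.6534


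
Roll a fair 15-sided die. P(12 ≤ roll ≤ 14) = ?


Favorable outcomes (12 ≤ roll ≤ 14): 3
Total outcomes = 15
P = 3/15 = 0.2000

P = 0.2000


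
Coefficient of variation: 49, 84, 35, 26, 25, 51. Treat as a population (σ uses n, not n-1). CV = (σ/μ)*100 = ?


Mean = 45.0000
SD = 20.1412
CV = (20.1412/45.0000)*100 = 44.7582%

CV = 44.7582%


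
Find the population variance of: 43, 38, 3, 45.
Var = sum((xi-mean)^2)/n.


Mean = 32.2500
Squared deviations: 115.5625, 33.0625, 855.5625, 162.5625
Sum = 1166.7500
Variance = 1166.7500/4 = 291.6875

Variance = 291.6875


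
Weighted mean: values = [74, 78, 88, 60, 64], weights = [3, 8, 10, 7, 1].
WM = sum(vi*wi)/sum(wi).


Numerator = 74*3 + 78*8 + 88*10 + 60*7 + 64*1 = 2210
Denominator = 3 + 8 + 10 + 7 + 1 = 29
WM = 2210/29 = 76.2069

WM = 76.2069


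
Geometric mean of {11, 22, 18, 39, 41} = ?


Product = 11 × 22 × 18 × 39 × 41 = 6965244
GM = 6965244^(1/5) = 23.3662

GM = 23.3662


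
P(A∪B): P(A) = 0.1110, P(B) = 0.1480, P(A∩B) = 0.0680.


P(A∪B) = 0.1110 + 0.1480 - 0.0680
= 0.2590 - 0.0680
= 0.1910

P(A∪B) = 0.1910


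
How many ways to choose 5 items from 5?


C(5,5) = 5!/(5! × 0!)
= 120/(120 × 1)
= 1

C(5,5) = 1


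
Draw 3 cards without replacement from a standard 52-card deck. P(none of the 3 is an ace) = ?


P(no aces) = (48/52) × (47/51) × (46/50)
= 0.7826

P = 0.7826


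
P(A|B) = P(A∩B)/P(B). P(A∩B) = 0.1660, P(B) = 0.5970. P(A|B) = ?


P(A|B) = 0.1660/0.5970 = 0.2781

P(A|B) = 0.2781


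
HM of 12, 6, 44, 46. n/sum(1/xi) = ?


Sum of reciprocals = 1/12 + 1/6 + 1/44 + 1/46 = 0.294466
HM = 4/0.294466 = 13.5839

HM = 13.5839


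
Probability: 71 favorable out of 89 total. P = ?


P = 71/89 = 0.7978

P = 0.7978


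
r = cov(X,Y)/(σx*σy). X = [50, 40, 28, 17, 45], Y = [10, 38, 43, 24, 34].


Mean X = 36.0000, Mean Y = 29.8000
SD X = 11.983322, SD Y = 11.702991
Cov = -40.400000
r = -40.400000/(11.983322*11.702991) = -0.2881

r = -0.2881


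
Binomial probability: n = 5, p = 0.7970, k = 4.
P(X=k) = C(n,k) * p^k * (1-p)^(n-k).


C(5,4) = 5
p^4 = 0.403490
(1-p)^1 = 0.203000
P = 5 * 0.403490 * 0.203000 = 0.4095

P(X=4) = 0.4095


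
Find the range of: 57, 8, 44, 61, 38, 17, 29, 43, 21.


Max = 61, Min = 8
Range = 61 - 8 = 53

Range = 53


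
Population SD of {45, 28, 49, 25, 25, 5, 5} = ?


Mean = 26.0000
Variance = 254.0000
SD = sqrt(254.0000) = 15.9374

SD = 15.9374


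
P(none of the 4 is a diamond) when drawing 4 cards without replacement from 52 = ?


P(no diamonds) = (39/52) × (38/51) × (37/50) × (36/49)
= 0.3038

P = 0.3038


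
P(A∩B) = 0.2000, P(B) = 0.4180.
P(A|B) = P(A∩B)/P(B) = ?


P(A|B) = 0.2000/0.4180 = 0.4785

P(A|B) = 0.4785


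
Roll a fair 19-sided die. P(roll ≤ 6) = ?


Favorable outcomes (roll ≤ 6): 6
Total outcomes = 19
P = 6/19 = 0.3158

P = 0.3158


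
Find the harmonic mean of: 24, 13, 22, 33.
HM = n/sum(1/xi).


Sum of reciprocals = 1/24 + 1/13 + 1/22 + 1/33 = 0.194347
HM = 4/0.194347 = 20.5817

HM = 20.5817


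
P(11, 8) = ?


P(11,8) = 11!/3!
= 39916800/6
= 6652800

P(11,8) = 6652800


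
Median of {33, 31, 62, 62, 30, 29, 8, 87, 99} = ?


Sorted: 8, 29, 30, 31, 33, 62, 62, 87, 99
n = 9 (odd)
Middle value = 33

Median = 33


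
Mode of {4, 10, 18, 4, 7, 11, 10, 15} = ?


Frequencies: 4:2, 7:1, 10:2, 11:1, 15:1, 18:1
Max frequency = 2
Mode = 4, 10

Mode = 4, 10


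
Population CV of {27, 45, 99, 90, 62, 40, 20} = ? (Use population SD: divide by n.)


Mean = 54.7143
SD = 28.1410
CV = (28.1410/54.7143)*100 = 51.4327%

CV = 51.4327%


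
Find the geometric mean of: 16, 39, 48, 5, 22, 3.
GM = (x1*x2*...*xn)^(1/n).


Product = 16 × 39 × 48 × 5 × 22 × 3 = 9884160
GM = 9884160^(1/6) = 14.6495

GM = 14.6495


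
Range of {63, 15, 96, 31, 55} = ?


Max = 96, Min = 15
Range = 96 - 15 = 81

Range = 81


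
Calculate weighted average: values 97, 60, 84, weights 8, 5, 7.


Numerator = 97*8 + 60*5 + 84*7 = 1664
Denominator = 8 + 5 + 7 = 20
WM = 1664/20 = 83.2000

WM = 83.2000


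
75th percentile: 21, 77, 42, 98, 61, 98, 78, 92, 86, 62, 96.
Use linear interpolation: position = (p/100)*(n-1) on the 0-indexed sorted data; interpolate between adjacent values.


Sorted: 21, 42, 61, 62, 77, 78, 86, 92, 96, 98, 98
n = 11
Index = 75/100 * 10 = 7.5000
Lower = data[7] = 92, Upper = data[8] = 96
P75 = 92 + 0.5000*(4) = 94.0000

P75 = 94.0000


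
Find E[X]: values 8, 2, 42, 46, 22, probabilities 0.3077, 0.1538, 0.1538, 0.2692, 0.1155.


E[X] = 8*0.3077 + 2*0.1538 + 42*0.1538 + 46*0.2692 + 22*0.1155
= 2.4616 + 0.3076 + 6.4596 + 12.3832 + 2.5410
= 24.1530

E[X] = 24.1530


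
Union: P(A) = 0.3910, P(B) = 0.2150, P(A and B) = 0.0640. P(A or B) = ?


P(A∪B) = 0.3910 + 0.2150 - 0.0640
= 0.6060 - 0.0640
= 0.5420

P(A∪B) = 0.5420


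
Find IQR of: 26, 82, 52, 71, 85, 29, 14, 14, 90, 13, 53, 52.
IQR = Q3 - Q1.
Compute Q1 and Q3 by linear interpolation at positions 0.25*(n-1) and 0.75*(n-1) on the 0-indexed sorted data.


Sorted: 13, 14, 14, 26, 29, 52, 52, 53, 71, 82, 85, 90
Q1 (25th %ile) = 23.0000
Q3 (75th %ile) = 73.7500
IQR = 73.7500 - 23.0000 = 50.7500

IQR = 50.7500


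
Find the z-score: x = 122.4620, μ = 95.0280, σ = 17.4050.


z = (122.4620 - 95.0280)/17.4050
= 27.4340/17.4050
= 1.5762

z = 1.5762


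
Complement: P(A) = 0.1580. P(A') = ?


P(not A) = 1 - 0.1580 = 0.8420

P(not A) = 0.8420


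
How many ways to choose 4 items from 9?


C(9,4) = 9!/(4! × 5!)
= 362880/(24 × 120)
= 126

C(9,4) = 126


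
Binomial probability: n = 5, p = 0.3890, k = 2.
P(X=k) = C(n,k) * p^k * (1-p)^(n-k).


C(5,2) = 10
p^2 = 0.151321
(1-p)^3 = 0.228099
P = 10 * 0.151321 * 0.228099 = 0.3452

P(X=2) = 0.3452


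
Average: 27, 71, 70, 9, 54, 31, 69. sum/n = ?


Sum = 27 + 71 + 70 + 9 + 54 + 31 + 69 = 331
n = 7
Mean = 331/7 = 47.2857

Mean = 47.2857


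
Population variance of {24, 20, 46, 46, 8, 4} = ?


Mean = 24.6667
Squared deviations: 0.4444, 21.7778, 455.1111, 455.1111, 277.7778, 427.1111
Sum = 1637.3333
Variance = 1637.3333/6 = 272.8889

Variance = 272.8889


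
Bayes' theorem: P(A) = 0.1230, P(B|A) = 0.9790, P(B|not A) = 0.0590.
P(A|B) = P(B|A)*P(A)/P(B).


P(B) = P(B|A)*P(A) + P(B|A')*P(A')
= 0.9790*0.1230 + 0.0590*0.8770
= 0.120417 + 0.051743 = 0.172160
P(A|B) = 0.120417/0.172160 = 0.6994

P(A|B) = 0.6994


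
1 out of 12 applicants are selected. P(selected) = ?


P = 1/12 = 0.0833

P = 0.0833


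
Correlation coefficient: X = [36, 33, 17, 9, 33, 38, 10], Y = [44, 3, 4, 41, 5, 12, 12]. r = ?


Mean X = 25.1429, Mean Y = 17.2857
SD X = 11.728215, SD Y = 16.315762
Cov = -25.897959
r = -25.897959/(11.728215*16.315762) = -0.1353

r = -0.1353


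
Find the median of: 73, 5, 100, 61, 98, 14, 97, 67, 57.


Sorted: 5, 14, 57, 61, 67, 73, 97, 98, 100
n = 9 (odd)
Middle value = 67

Median = 67


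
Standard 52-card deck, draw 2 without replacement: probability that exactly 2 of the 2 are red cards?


Hypergeometric: P(X=2) = C(26,2)·C(26,0) / C(52,2)
= 325 × 1 / 1326
= 325/1326 = 0.2451

P = 0.2451


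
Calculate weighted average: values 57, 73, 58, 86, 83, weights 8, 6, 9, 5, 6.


Numerator = 57*8 + 73*6 + 58*9 + 86*5 + 83*6 = 2344
Denominator = 8 + 6 + 9 + 5 + 6 = 34
WM = 2344/34 = 68.9412

WM = 68.9412


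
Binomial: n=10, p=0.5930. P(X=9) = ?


C(10,9) = 10
p^9 = 0.009068
(1-p)^1 = 0.407000
P = 10 * 0.009068 * 0.407000 = 0.0369

P(X=9) = 0.0369


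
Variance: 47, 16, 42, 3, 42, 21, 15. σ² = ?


Mean = 26.5714
Squared deviations: 417.3265, 111.7551, 238.0408, 555.6122, 238.0408, 31.0408, 133.8980
Sum = 1725.7143
Variance = 1725.7143/7 = 246.5306

Variance = 246.5306
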